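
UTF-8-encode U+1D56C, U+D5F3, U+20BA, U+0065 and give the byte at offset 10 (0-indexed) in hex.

0x65

U+1D56C → 4-byte form F0 9D 95 AC at offsets 0–3.
U+D5F3 → 3-byte form ED 97 B3 at offsets 4–6.
U+20BA → 3-byte form E2 82 BA at offsets 7–9.
U+0065 → 1-byte form 65 at offsets 10–10.
Offset 10 falls in char 4's range; it's byte 1 of 65 = 0x65.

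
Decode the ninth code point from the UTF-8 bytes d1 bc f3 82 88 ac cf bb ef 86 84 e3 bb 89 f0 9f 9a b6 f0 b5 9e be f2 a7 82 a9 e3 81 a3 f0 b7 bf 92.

U+3063

Offset 0: leading byte 0xD1 = 11010001 → 2-byte char #1 = D1 BC.
Offset 2: leading byte 0xF3 = 11110011 → 4-byte char #2 = F3 82 88 AC.
Offset 6: leading byte 0xCF = 11001111 → 2-byte char #3 = CF BB.
Offset 8: leading byte 0xEF = 11101111 → 3-byte char #4 = EF 86 84.
Offset 11: leading byte 0xE3 = 11100011 → 3-byte char #5 = E3 BB 89.
Offset 14: leading byte 0xF0 = 11110000 → 4-byte char #6 = F0 9F 9A B6.
Offset 18: leading byte 0xF0 = 11110000 → 4-byte char #7 = F0 B5 9E BE.
Offset 22: leading byte 0xF2 = 11110010 → 4-byte char #8 = F2 A7 82 A9.
Offset 26: leading byte 0xE3 = 11100011 → 3-byte char #9 = E3 81 A3.
Leading byte 0xE3 = 11100011 matches 1110xxxx → 3-byte sequence.
Byte 1: 0xE3 = 11100011, payload 0011 (4 bits).
Byte 2: 0x81 = 10000001 (10xxxxxx ✓), payload 000001.
Byte 3: 0xA3 = 10100011 (10xxxxxx ✓), payload 100011.
Concatenate: 0011000001100011 = 0x3063 (16 bits → U+3063).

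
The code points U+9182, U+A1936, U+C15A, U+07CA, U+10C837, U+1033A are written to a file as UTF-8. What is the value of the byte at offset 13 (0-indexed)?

U+9182 → 3-byte form E9 86 82 at offsets 0–2.
U+A1936 → 4-byte form F2 A1 A4 B6 at offsets 3–6.
U+C15A → 3-byte form EC 85 9A at offsets 7–9.
U+07CA → 2-byte form DF 8A at offsets 10–11.
U+10C837 → 4-byte form F4 8C A0 B7 at offsets 12–15.
Offset 13 falls in char 5's range; it's byte 2 of F4 8C A0 B7 = 0x8C.

0x8C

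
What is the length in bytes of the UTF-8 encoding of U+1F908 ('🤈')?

U+1F908 = 0x1F908. UTF-8 uses 1 byte below 0x80, 2 below 0x800, 3 below 0x10000, 4 up to 0x10FFFF. 0x1F908 is in U+10000–U+10FFFF → 4 bytes.

4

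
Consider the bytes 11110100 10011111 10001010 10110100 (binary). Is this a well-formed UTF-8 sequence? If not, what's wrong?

Leading byte 0xF4 = 11110100 → 4-byte form.
Payload = 0x11F2B4, which exceeds U+10FFFF, the maximum Unicode code point. (Leading bytes F5–FF, or F4 followed by ≥ 0x90, are invalid.)

invalid (encodes a value above U+10FFFF)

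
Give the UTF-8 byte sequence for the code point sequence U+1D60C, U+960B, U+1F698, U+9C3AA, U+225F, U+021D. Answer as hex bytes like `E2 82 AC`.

F0 9D 98 8C E9 98 8B F0 9F 9A 98 F2 9C 8E AA E2 89 9F C8 9D

U+1D60C: 4-byte form → F0 9D 98 8C.
U+960B: 3-byte form → E9 98 8B.
U+1F698: 4-byte form → F0 9F 9A 98.
U+9C3AA: 4-byte form → F2 9C 8E AA.
U+225F: 3-byte form → E2 89 9F.
U+021D: 2-byte form → C8 9D.
Concatenated (20 bytes): F0 9D 98 8C E9 98 8B F0 9F 9A 98 F2 9C 8E AA E2 89 9F C8 9D.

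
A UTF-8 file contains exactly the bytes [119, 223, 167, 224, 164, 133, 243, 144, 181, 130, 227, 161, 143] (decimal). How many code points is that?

Byte at offset 0: 0x77 = 01110111 → 1-byte char (#1). Advance 1.
Byte at offset 1: 0xDF = 11011111 → 2-byte char (#2). Advance 2.
Byte at offset 3: 0xE0 = 11100000 → 3-byte char (#3). Advance 3.
Byte at offset 6: 0xF3 = 11110011 → 4-byte char (#4). Advance 4.
Byte at offset 10: 0xE3 = 11100011 → 3-byte char (#5). Advance 3.
Reached end at offset 13 after 5 code points.

5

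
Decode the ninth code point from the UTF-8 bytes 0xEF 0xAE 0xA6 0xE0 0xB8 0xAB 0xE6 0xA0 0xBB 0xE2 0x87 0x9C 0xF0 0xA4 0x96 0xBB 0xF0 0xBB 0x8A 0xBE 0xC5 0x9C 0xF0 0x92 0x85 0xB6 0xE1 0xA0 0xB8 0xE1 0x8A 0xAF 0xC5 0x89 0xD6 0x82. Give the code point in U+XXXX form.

Offset 0: leading byte 0xEF = 11101111 → 3-byte char #1 = EF AE A6.
Offset 3: leading byte 0xE0 = 11100000 → 3-byte char #2 = E0 B8 AB.
Offset 6: leading byte 0xE6 = 11100110 → 3-byte char #3 = E6 A0 BB.
Offset 9: leading byte 0xE2 = 11100010 → 3-byte char #4 = E2 87 9C.
Offset 12: leading byte 0xF0 = 11110000 → 4-byte char #5 = F0 A4 96 BB.
Offset 16: leading byte 0xF0 = 11110000 → 4-byte char #6 = F0 BB 8A BE.
Offset 20: leading byte 0xC5 = 11000101 → 2-byte char #7 = C5 9C.
Offset 22: leading byte 0xF0 = 11110000 → 4-byte char #8 = F0 92 85 B6.
Offset 26: leading byte 0xE1 = 11100001 → 3-byte char #9 = E1 A0 B8.
Leading byte 0xE1 = 11100001 matches 1110xxxx → 3-byte sequence.
Byte 1: 0xE1 = 11100001, payload 0001 (4 bits).
Byte 2: 0xA0 = 10100000 (10xxxxxx ✓), payload 100000.
Byte 3: 0xB8 = 10111000 (10xxxxxx ✓), payload 111000.
Concatenate: 0001100000111000 = 0x1838 (16 bits → U+1838).

U+1838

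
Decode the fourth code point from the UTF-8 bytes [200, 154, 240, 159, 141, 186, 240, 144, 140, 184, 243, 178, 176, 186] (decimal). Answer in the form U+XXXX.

U+F2C3A

Offset 0: leading byte 0xC8 = 11001000 → 2-byte char #1 = C8 9A.
Offset 2: leading byte 0xF0 = 11110000 → 4-byte char #2 = F0 9F 8D BA.
Offset 6: leading byte 0xF0 = 11110000 → 4-byte char #3 = F0 90 8C B8.
Offset 10: leading byte 0xF3 = 11110011 → 4-byte char #4 = F3 B2 B0 BA.
Leading byte 0xF3 = 11110011 matches 11110xxx → 4-byte sequence.
Byte 1: 0xF3 = 11110011, payload 011 (3 bits).
Byte 2: 0xB2 = 10110010 (10xxxxxx ✓), payload 110010.
Byte 3: 0xB0 = 10110000 (10xxxxxx ✓), payload 110000.
Byte 4: 0xBA = 10111010 (10xxxxxx ✓), payload 111010.
Concatenate: 011110010110000111010 = 0xF2C3A (21 bits → U+F2C3A).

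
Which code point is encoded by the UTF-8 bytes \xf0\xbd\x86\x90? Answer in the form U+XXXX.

U+3D190

Leading byte 0xF0 = 11110000 matches 11110xxx → 4-byte sequence.
Byte 1: 0xF0 = 11110000, payload 000 (3 bits).
Byte 2: 0xBD = 10111101 (10xxxxxx ✓), payload 111101.
Byte 3: 0x86 = 10000110 (10xxxxxx ✓), payload 000110.
Byte 4: 0x90 = 10010000 (10xxxxxx ✓), payload 010000.
Concatenate: 000111101000110010000 = 0x3D190 (21 bits → U+3D190).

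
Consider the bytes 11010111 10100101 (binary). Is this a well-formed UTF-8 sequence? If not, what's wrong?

Leading byte 0xD7 = 11010111 → 2-byte form.
Continuation bytes 0xA5=10100101 all match 10xxxxxx.
Decoded value 0x5E5 is ≥ 0x80 (shortest form) and not a surrogate.

valid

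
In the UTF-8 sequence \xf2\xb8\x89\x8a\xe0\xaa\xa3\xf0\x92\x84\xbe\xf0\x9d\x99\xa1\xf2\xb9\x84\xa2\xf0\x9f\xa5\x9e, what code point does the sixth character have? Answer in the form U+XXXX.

Offset 0: leading byte 0xF2 = 11110010 → 4-byte char #1 = F2 B8 89 8A.
Offset 4: leading byte 0xE0 = 11100000 → 3-byte char #2 = E0 AA A3.
Offset 7: leading byte 0xF0 = 11110000 → 4-byte char #3 = F0 92 84 BE.
Offset 11: leading byte 0xF0 = 11110000 → 4-byte char #4 = F0 9D 99 A1.
Offset 15: leading byte 0xF2 = 11110010 → 4-byte char #5 = F2 B9 84 A2.
Offset 19: leading byte 0xF0 = 11110000 → 4-byte char #6 = F0 9F A5 9E.
Leading byte 0xF0 = 11110000 matches 11110xxx → 4-byte sequence.
Byte 1: 0xF0 = 11110000, payload 000 (3 bits).
Byte 2: 0x9F = 10011111 (10xxxxxx ✓), payload 011111.
Byte 3: 0xA5 = 10100101 (10xxxxxx ✓), payload 100101.
Byte 4: 0x9E = 10011110 (10xxxxxx ✓), payload 011110.
Concatenate: 000011111100101011110 = 0x1F95E (21 bits → U+1F95E).

U+1F95E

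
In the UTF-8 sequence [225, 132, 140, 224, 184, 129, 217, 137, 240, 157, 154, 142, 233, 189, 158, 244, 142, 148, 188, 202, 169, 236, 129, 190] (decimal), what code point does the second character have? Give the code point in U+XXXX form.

Offset 0: leading byte 0xE1 = 11100001 → 3-byte char #1 = E1 84 8C.
Offset 3: leading byte 0xE0 = 11100000 → 3-byte char #2 = E0 B8 81.
Leading byte 0xE0 = 11100000 matches 1110xxxx → 3-byte sequence.
Byte 1: 0xE0 = 11100000, payload 0000 (4 bits).
Byte 2: 0xB8 = 10111000 (10xxxxxx ✓), payload 111000.
Byte 3: 0x81 = 10000001 (10xxxxxx ✓), payload 000001.
Concatenate: 0000111000000001 = 0xE01 (16 bits → U+0E01).

U+0E01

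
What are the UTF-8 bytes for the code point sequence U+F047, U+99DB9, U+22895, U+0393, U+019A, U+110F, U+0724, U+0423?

U+F047: 3-byte form → EF 81 87.
U+99DB9: 4-byte form → F2 99 B6 B9.
U+22895: 4-byte form → F0 A2 A2 95.
U+0393: 2-byte form → CE 93.
U+019A: 2-byte form → C6 9A.
U+110F: 3-byte form → E1 84 8F.
U+0724: 2-byte form → DC A4.
U+0423: 2-byte form → D0 A3.
Concatenated (22 bytes): EF 81 87 F2 99 B6 B9 F0 A2 A2 95 CE 93 C6 9A E1 84 8F DC A4 D0 A3.

EF 81 87 F2 99 B6 B9 F0 A2 A2 95 CE 93 C6 9A E1 84 8F DC A4 D0 A3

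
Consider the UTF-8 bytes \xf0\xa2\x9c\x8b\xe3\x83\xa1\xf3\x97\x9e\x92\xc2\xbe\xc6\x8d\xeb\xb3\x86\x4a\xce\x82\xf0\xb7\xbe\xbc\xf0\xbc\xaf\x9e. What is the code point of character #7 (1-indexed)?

U+004A

Offset 0: leading byte 0xF0 = 11110000 → 4-byte char #1 = F0 A2 9C 8B.
Offset 4: leading byte 0xE3 = 11100011 → 3-byte char #2 = E3 83 A1.
Offset 7: leading byte 0xF3 = 11110011 → 4-byte char #3 = F3 97 9E 92.
Offset 11: leading byte 0xC2 = 11000010 → 2-byte char #4 = C2 BE.
Offset 13: leading byte 0xC6 = 11000110 → 2-byte char #5 = C6 8D.
Offset 15: leading byte 0xEB = 11101011 → 3-byte char #6 = EB B3 86.
Offset 18: leading byte 0x4A = 01001010 → 1-byte char #7 = 4A.
Leading byte 0x4A = 01001010 matches 0xxxxxxx → 1-byte sequence.
Byte 1: 0x4A = 01001010, payload 1001010 (7 bits).
Concatenate: 1001010 = 0x4A (7 bits → U+004A).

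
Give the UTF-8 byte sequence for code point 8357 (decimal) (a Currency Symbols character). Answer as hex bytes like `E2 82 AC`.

E2 82 A5

U+20A5 = 0x20A5 = 8357 decimal. In range U+0800–U+FFFF → 3-byte form: 1110xxxx 10xxxxxx 10xxxxxx.
Binary (16 bits): 0010000010100101.
Split 4+6+6: 0010 | 000010 | 100101.
Byte 1: 11100010 = 0xE2.
Byte 2: 10000010 = 0x82.
Byte 3: 10100101 = 0xA5.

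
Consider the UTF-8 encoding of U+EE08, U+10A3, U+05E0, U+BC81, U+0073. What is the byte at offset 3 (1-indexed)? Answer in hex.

0x88

1-indexed offset 3 is 0-indexed offset 2.
U+EE08 → 3-byte form EE B8 88 at offsets 0–2.
Offset 2 falls in char 1's range; it's byte 3 of EE B8 88 = 0x88.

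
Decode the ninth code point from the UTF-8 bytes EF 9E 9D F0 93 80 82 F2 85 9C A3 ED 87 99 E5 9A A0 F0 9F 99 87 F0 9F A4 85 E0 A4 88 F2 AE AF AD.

Offset 0: leading byte 0xEF = 11101111 → 3-byte char #1 = EF 9E 9D.
Offset 3: leading byte 0xF0 = 11110000 → 4-byte char #2 = F0 93 80 82.
Offset 7: leading byte 0xF2 = 11110010 → 4-byte char #3 = F2 85 9C A3.
Offset 11: leading byte 0xED = 11101101 → 3-byte char #4 = ED 87 99.
Offset 14: leading byte 0xE5 = 11100101 → 3-byte char #5 = E5 9A A0.
Offset 17: leading byte 0xF0 = 11110000 → 4-byte char #6 = F0 9F 99 87.
Offset 21: leading byte 0xF0 = 11110000 → 4-byte char #7 = F0 9F A4 85.
Offset 25: leading byte 0xE0 = 11100000 → 3-byte char #8 = E0 A4 88.
Offset 28: leading byte 0xF2 = 11110010 → 4-byte char #9 = F2 AE AF AD.
Leading byte 0xF2 = 11110010 matches 11110xxx → 4-byte sequence.
Byte 1: 0xF2 = 11110010, payload 010 (3 bits).
Byte 2: 0xAE = 10101110 (10xxxxxx ✓), payload 101110.
Byte 3: 0xAF = 10101111 (10xxxxxx ✓), payload 101111.
Byte 4: 0xAD = 10101101 (10xxxxxx ✓), payload 101101.
Concatenate: 010101110101111101101 = 0xAEBED (21 bits → U+AEBED).

U+AEBED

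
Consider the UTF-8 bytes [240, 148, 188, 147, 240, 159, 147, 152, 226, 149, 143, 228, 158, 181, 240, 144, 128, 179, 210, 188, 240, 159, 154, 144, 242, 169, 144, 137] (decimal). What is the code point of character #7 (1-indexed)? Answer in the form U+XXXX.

Offset 0: leading byte 0xF0 = 11110000 → 4-byte char #1 = F0 94 BC 93.
Offset 4: leading byte 0xF0 = 11110000 → 4-byte char #2 = F0 9F 93 98.
Offset 8: leading byte 0xE2 = 11100010 → 3-byte char #3 = E2 95 8F.
Offset 11: leading byte 0xE4 = 11100100 → 3-byte char #4 = E4 9E B5.
Offset 14: leading byte 0xF0 = 11110000 → 4-byte char #5 = F0 90 80 B3.
Offset 18: leading byte 0xD2 = 11010010 → 2-byte char #6 = D2 BC.
Offset 20: leading byte 0xF0 = 11110000 → 4-byte char #7 = F0 9F 9A 90.
Leading byte 0xF0 = 11110000 matches 11110xxx → 4-byte sequence.
Byte 1: 0xF0 = 11110000, payload 000 (3 bits).
Byte 2: 0x9F = 10011111 (10xxxxxx ✓), payload 011111.
Byte 3: 0x9A = 10011010 (10xxxxxx ✓), payload 011010.
Byte 4: 0x90 = 10010000 (10xxxxxx ✓), payload 010000.
Concatenate: 000011111011010010000 = 0x1F690 (21 bits → U+1F690).

U+1F690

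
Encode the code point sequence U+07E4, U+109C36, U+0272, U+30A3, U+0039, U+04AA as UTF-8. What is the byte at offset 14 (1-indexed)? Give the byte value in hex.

0xAA

1-indexed offset 14 is 0-indexed offset 13.
U+07E4 → 2-byte form DF A4 at offsets 0–1.
U+109C36 → 4-byte form F4 89 B0 B6 at offsets 2–5.
U+0272 → 2-byte form C9 B2 at offsets 6–7.
U+30A3 → 3-byte form E3 82 A3 at offsets 8–10.
U+0039 → 1-byte form 39 at offsets 11–11.
U+04AA → 2-byte form D2 AA at offsets 12–13.
Offset 13 falls in char 6's range; it's byte 2 of D2 AA = 0xAA.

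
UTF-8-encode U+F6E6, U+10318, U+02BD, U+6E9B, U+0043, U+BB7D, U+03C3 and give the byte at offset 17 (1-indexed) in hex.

0xCF

1-indexed offset 17 is 0-indexed offset 16.
U+F6E6 → 3-byte form EF 9B A6 at offsets 0–2.
U+10318 → 4-byte form F0 90 8C 98 at offsets 3–6.
U+02BD → 2-byte form CA BD at offsets 7–8.
U+6E9B → 3-byte form E6 BA 9B at offsets 9–11.
U+0043 → 1-byte form 43 at offsets 12–12.
U+BB7D → 3-byte form EB AD BD at offsets 13–15.
U+03C3 → 2-byte form CF 83 at offsets 16–17.
Offset 16 falls in char 7's range; it's byte 1 of CF 83 = 0xCF.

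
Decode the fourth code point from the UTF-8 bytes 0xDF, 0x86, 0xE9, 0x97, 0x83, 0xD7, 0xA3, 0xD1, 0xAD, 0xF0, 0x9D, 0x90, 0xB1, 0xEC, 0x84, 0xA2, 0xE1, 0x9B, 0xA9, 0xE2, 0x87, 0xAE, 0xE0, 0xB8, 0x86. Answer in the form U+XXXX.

U+046D

Offset 0: leading byte 0xDF = 11011111 → 2-byte char #1 = DF 86.
Offset 2: leading byte 0xE9 = 11101001 → 3-byte char #2 = E9 97 83.
Offset 5: leading byte 0xD7 = 11010111 → 2-byte char #3 = D7 A3.
Offset 7: leading byte 0xD1 = 11010001 → 2-byte char #4 = D1 AD.
Leading byte 0xD1 = 11010001 matches 110xxxxx → 2-byte sequence.
Byte 1: 0xD1 = 11010001, payload 10001 (5 bits).
Byte 2: 0xAD = 10101101 (10xxxxxx ✓), payload 101101.
Concatenate: 10001101101 = 0x46D (11 bits → U+046D).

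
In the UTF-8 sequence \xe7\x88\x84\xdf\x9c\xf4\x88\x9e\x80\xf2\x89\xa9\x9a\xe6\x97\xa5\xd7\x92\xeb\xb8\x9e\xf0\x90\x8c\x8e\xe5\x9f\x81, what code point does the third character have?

U+108780

Offset 0: leading byte 0xE7 = 11100111 → 3-byte char #1 = E7 88 84.
Offset 3: leading byte 0xDF = 11011111 → 2-byte char #2 = DF 9C.
Offset 5: leading byte 0xF4 = 11110100 → 4-byte char #3 = F4 88 9E 80.
Leading byte 0xF4 = 11110100 matches 11110xxx → 4-byte sequence.
Byte 1: 0xF4 = 11110100, payload 100 (3 bits).
Byte 2: 0x88 = 10001000 (10xxxxxx ✓), payload 001000.
Byte 3: 0x9E = 10011110 (10xxxxxx ✓), payload 011110.
Byte 4: 0x80 = 10000000 (10xxxxxx ✓), payload 000000.
Concatenate: 100001000011110000000 = 0x108780 (21 bits → U+108780).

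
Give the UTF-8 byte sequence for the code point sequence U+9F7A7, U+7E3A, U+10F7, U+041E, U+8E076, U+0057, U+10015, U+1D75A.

U+9F7A7: 4-byte form → F2 9F 9E A7.
U+7E3A: 3-byte form → E7 B8 BA.
U+10F7: 3-byte form → E1 83 B7.
U+041E: 2-byte form → D0 9E.
U+8E076: 4-byte form → F2 8E 81 B6.
U+0057: 1-byte form → 57.
U+10015: 4-byte form → F0 90 80 95.
U+1D75A: 4-byte form → F0 9D 9D 9A.
Concatenated (25 bytes): F2 9F 9E A7 E7 B8 BA E1 83 B7 D0 9E F2 8E 81 B6 57 F0 90 80 95 F0 9D 9D 9A.

F2 9F 9E A7 E7 B8 BA E1 83 B7 D0 9E F2 8E 81 B6 57 F0 90 80 95 F0 9D 9D 9A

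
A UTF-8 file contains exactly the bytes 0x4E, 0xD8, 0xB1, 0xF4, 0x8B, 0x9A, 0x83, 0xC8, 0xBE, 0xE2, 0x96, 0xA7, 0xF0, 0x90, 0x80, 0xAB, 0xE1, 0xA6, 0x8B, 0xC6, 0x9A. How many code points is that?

8

Byte at offset 0: 0x4E = 01001110 → 1-byte char (#1). Advance 1.
Byte at offset 1: 0xD8 = 11011000 → 2-byte char (#2). Advance 2.
Byte at offset 3: 0xF4 = 11110100 → 4-byte char (#3). Advance 4.
Byte at offset 7: 0xC8 = 11001000 → 2-byte char (#4). Advance 2.
Byte at offset 9: 0xE2 = 11100010 → 3-byte char (#5). Advance 3.
Byte at offset 12: 0xF0 = 11110000 → 4-byte char (#6). Advance 4.
Byte at offset 16: 0xE1 = 11100001 → 3-byte char (#7). Advance 3.
Byte at offset 19: 0xC6 = 11000110 → 2-byte char (#8). Advance 2.
Reached end at offset 21 after 8 code points.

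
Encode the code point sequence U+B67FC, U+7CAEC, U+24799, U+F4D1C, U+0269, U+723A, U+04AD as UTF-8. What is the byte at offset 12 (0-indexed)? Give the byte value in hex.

U+B67FC → 4-byte form F2 B6 9F BC at offsets 0–3.
U+7CAEC → 4-byte form F1 BC AB AC at offsets 4–7.
U+24799 → 4-byte form F0 A4 9E 99 at offsets 8–11.
U+F4D1C → 4-byte form F3 B4 B4 9C at offsets 12–15.
Offset 12 falls in char 4's range; it's byte 1 of F3 B4 B4 9C = 0xF3.

0xF3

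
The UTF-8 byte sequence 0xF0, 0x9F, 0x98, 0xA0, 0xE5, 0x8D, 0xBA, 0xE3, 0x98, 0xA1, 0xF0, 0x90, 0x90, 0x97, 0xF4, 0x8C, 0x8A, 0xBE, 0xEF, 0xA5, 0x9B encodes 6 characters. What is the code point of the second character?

Offset 0: leading byte 0xF0 = 11110000 → 4-byte char #1 = F0 9F 98 A0.
Offset 4: leading byte 0xE5 = 11100101 → 3-byte char #2 = E5 8D BA.
Leading byte 0xE5 = 11100101 matches 1110xxxx → 3-byte sequence.
Byte 1: 0xE5 = 11100101, payload 0101 (4 bits).
Byte 2: 0x8D = 10001101 (10xxxxxx ✓), payload 001101.
Byte 3: 0xBA = 10111010 (10xxxxxx ✓), payload 111010.
Concatenate: 0101001101111010 = 0x537A (16 bits → U+537A).

U+537A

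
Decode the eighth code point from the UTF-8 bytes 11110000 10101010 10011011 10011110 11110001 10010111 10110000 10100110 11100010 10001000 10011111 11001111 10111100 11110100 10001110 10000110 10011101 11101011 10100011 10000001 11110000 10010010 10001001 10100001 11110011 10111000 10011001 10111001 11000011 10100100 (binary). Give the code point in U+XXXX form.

Offset 0: leading byte 0xF0 = 11110000 → 4-byte char #1 = F0 AA 9B 9E.
Offset 4: leading byte 0xF1 = 11110001 → 4-byte char #2 = F1 97 B0 A6.
Offset 8: leading byte 0xE2 = 11100010 → 3-byte char #3 = E2 88 9F.
Offset 11: leading byte 0xCF = 11001111 → 2-byte char #4 = CF BC.
Offset 13: leading byte 0xF4 = 11110100 → 4-byte char #5 = F4 8E 86 9D.
Offset 17: leading byte 0xEB = 11101011 → 3-byte char #6 = EB A3 81.
Offset 20: leading byte 0xF0 = 11110000 → 4-byte char #7 = F0 92 89 A1.
Offset 24: leading byte 0xF3 = 11110011 → 4-byte char #8 = F3 B8 99 B9.
Leading byte 0xF3 = 11110011 matches 11110xxx → 4-byte sequence.
Byte 1: 0xF3 = 11110011, payload 011 (3 bits).
Byte 2: 0xB8 = 10111000 (10xxxxxx ✓), payload 111000.
Byte 3: 0x99 = 10011001 (10xxxxxx ✓), payload 011001.
Byte 4: 0xB9 = 10111001 (10xxxxxx ✓), payload 111001.
Concatenate: 011111000011001111001 = 0xF8679 (21 bits → U+F8679).

U+F8679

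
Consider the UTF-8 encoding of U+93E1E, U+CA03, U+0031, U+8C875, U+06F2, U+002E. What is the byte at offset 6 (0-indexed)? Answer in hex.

U+93E1E → 4-byte form F2 93 B8 9E at offsets 0–3.
U+CA03 → 3-byte form EC A8 83 at offsets 4–6.
Offset 6 falls in char 2's range; it's byte 3 of EC A8 83 = 0x83.

0x83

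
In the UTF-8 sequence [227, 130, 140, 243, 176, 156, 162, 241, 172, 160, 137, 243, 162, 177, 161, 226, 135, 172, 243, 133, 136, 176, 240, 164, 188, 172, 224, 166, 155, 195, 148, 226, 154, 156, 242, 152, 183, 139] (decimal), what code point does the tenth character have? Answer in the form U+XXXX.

Offset 0: leading byte 0xE3 = 11100011 → 3-byte char #1 = E3 82 8C.
Offset 3: leading byte 0xF3 = 11110011 → 4-byte char #2 = F3 B0 9C A2.
Offset 7: leading byte 0xF1 = 11110001 → 4-byte char #3 = F1 AC A0 89.
Offset 11: leading byte 0xF3 = 11110011 → 4-byte char #4 = F3 A2 B1 A1.
Offset 15: leading byte 0xE2 = 11100010 → 3-byte char #5 = E2 87 AC.
Offset 18: leading byte 0xF3 = 11110011 → 4-byte char #6 = F3 85 88 B0.
Offset 22: leading byte 0xF0 = 11110000 → 4-byte char #7 = F0 A4 BC AC.
Offset 26: leading byte 0xE0 = 11100000 → 3-byte char #8 = E0 A6 9B.
Offset 29: leading byte 0xC3 = 11000011 → 2-byte char #9 = C3 94.
Offset 31: leading byte 0xE2 = 11100010 → 3-byte char #10 = E2 9A 9C.
Leading byte 0xE2 = 11100010 matches 1110xxxx → 3-byte sequence.
Byte 1: 0xE2 = 11100010, payload 0010 (4 bits).
Byte 2: 0x9A = 10011010 (10xxxxxx ✓), payload 011010.
Byte 3: 0x9C = 10011100 (10xxxxxx ✓), payload 011100.
Concatenate: 0010011010011100 = 0x269C (16 bits → U+269C).

U+269C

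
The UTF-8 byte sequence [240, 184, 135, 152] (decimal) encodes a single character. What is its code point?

U+381D8

Leading byte 0xF0 = 11110000 matches 11110xxx → 4-byte sequence.
Byte 1: 0xF0 = 11110000, payload 000 (3 bits).
Byte 2: 0xB8 = 10111000 (10xxxxxx ✓), payload 111000.
Byte 3: 0x87 = 10000111 (10xxxxxx ✓), payload 000111.
Byte 4: 0x98 = 10011000 (10xxxxxx ✓), payload 011000.
Concatenate: 000111000000111011000 = 0x381D8 (21 bits → U+381D8).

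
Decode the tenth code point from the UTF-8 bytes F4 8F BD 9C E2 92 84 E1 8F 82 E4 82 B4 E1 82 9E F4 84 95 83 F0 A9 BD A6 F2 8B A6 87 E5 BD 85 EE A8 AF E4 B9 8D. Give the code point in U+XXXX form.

U+EA2F

Offset 0: leading byte 0xF4 = 11110100 → 4-byte char #1 = F4 8F BD 9C.
Offset 4: leading byte 0xE2 = 11100010 → 3-byte char #2 = E2 92 84.
Offset 7: leading byte 0xE1 = 11100001 → 3-byte char #3 = E1 8F 82.
Offset 10: leading byte 0xE4 = 11100100 → 3-byte char #4 = E4 82 B4.
Offset 13: leading byte 0xE1 = 11100001 → 3-byte char #5 = E1 82 9E.
Offset 16: leading byte 0xF4 = 11110100 → 4-byte char #6 = F4 84 95 83.
Offset 20: leading byte 0xF0 = 11110000 → 4-byte char #7 = F0 A9 BD A6.
Offset 24: leading byte 0xF2 = 11110010 → 4-byte char #8 = F2 8B A6 87.
Offset 28: leading byte 0xE5 = 11100101 → 3-byte char #9 = E5 BD 85.
Offset 31: leading byte 0xEE = 11101110 → 3-byte char #10 = EE A8 AF.
Leading byte 0xEE = 11101110 matches 1110xxxx → 3-byte sequence.
Byte 1: 0xEE = 11101110, payload 1110 (4 bits).
Byte 2: 0xA8 = 10101000 (10xxxxxx ✓), payload 101000.
Byte 3: 0xAF = 10101111 (10xxxxxx ✓), payload 101111.
Concatenate: 1110101000101111 = 0xEA2F (16 bits → U+EA2F).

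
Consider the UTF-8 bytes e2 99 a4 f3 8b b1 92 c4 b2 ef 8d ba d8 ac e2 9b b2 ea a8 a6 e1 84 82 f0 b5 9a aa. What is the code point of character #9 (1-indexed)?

Offset 0: leading byte 0xE2 = 11100010 → 3-byte char #1 = E2 99 A4.
Offset 3: leading byte 0xF3 = 11110011 → 4-byte char #2 = F3 8B B1 92.
Offset 7: leading byte 0xC4 = 11000100 → 2-byte char #3 = C4 B2.
Offset 9: leading byte 0xEF = 11101111 → 3-byte char #4 = EF 8D BA.
Offset 12: leading byte 0xD8 = 11011000 → 2-byte char #5 = D8 AC.
Offset 14: leading byte 0xE2 = 11100010 → 3-byte char #6 = E2 9B B2.
Offset 17: leading byte 0xEA = 11101010 → 3-byte char #7 = EA A8 A6.
Offset 20: leading byte 0xE1 = 11100001 → 3-byte char #8 = E1 84 82.
Offset 23: leading byte 0xF0 = 11110000 → 4-byte char #9 = F0 B5 9A AA.
Leading byte 0xF0 = 11110000 matches 11110xxx → 4-byte sequence.
Byte 1: 0xF0 = 11110000, payload 000 (3 bits).
Byte 2: 0xB5 = 10110101 (10xxxxxx ✓), payload 110101.
Byte 3: 0x9A = 10011010 (10xxxxxx ✓), payload 011010.
Byte 4: 0xAA = 10101010 (10xxxxxx ✓), payload 101010.
Concatenate: 000110101011010101010 = 0x356AA (21 bits → U+356AA).

U+356AA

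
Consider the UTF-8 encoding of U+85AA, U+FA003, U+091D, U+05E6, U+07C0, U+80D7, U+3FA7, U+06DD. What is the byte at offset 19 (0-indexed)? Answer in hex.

0xA7

U+85AA → 3-byte form E8 96 AA at offsets 0–2.
U+FA003 → 4-byte form F3 BA 80 83 at offsets 3–6.
U+091D → 3-byte form E0 A4 9D at offsets 7–9.
U+05E6 → 2-byte form D7 A6 at offsets 10–11.
U+07C0 → 2-byte form DF 80 at offsets 12–13.
U+80D7 → 3-byte form E8 83 97 at offsets 14–16.
U+3FA7 → 3-byte form E3 BE A7 at offsets 17–19.
Offset 19 falls in char 7's range; it's byte 3 of E3 BE A7 = 0xA7.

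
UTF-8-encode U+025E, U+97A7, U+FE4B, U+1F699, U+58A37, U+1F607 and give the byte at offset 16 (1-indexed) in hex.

0xB7

1-indexed offset 16 is 0-indexed offset 15.
U+025E → 2-byte form C9 9E at offsets 0–1.
U+97A7 → 3-byte form E9 9E A7 at offsets 2–4.
U+FE4B → 3-byte form EF B9 8B at offsets 5–7.
U+1F699 → 4-byte form F0 9F 9A 99 at offsets 8–11.
U+58A37 → 4-byte form F1 98 A8 B7 at offsets 12–15.
Offset 15 falls in char 5's range; it's byte 4 of F1 98 A8 B7 = 0xB7.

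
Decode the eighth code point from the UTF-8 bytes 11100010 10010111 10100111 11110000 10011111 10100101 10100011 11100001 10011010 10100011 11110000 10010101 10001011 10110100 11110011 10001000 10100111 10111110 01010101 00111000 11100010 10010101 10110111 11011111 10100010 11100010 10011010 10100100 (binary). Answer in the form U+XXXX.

U+2577

Offset 0: leading byte 0xE2 = 11100010 → 3-byte char #1 = E2 97 A7.
Offset 3: leading byte 0xF0 = 11110000 → 4-byte char #2 = F0 9F A5 A3.
Offset 7: leading byte 0xE1 = 11100001 → 3-byte char #3 = E1 9A A3.
Offset 10: leading byte 0xF0 = 11110000 → 4-byte char #4 = F0 95 8B B4.
Offset 14: leading byte 0xF3 = 11110011 → 4-byte char #5 = F3 88 A7 BE.
Offset 18: leading byte 0x55 = 01010101 → 1-byte char #6 = 55.
Offset 19: leading byte 0x38 = 00111000 → 1-byte char #7 = 38.
Offset 20: leading byte 0xE2 = 11100010 → 3-byte char #8 = E2 95 B7.
Leading byte 0xE2 = 11100010 matches 1110xxxx → 3-byte sequence.
Byte 1: 0xE2 = 11100010, payload 0010 (4 bits).
Byte 2: 0x95 = 10010101 (10xxxxxx ✓), payload 010101.
Byte 3: 0xB7 = 10110111 (10xxxxxx ✓), payload 110111.
Concatenate: 0010010101110111 = 0x2577 (16 bits → U+2577).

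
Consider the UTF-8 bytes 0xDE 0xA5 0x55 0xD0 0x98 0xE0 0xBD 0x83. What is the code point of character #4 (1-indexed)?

U+0F43

Offset 0: leading byte 0xDE = 11011110 → 2-byte char #1 = DE A5.
Offset 2: leading byte 0x55 = 01010101 → 1-byte char #2 = 55.
Offset 3: leading byte 0xD0 = 11010000 → 2-byte char #3 = D0 98.
Offset 5: leading byte 0xE0 = 11100000 → 3-byte char #4 = E0 BD 83.
Leading byte 0xE0 = 11100000 matches 1110xxxx → 3-byte sequence.
Byte 1: 0xE0 = 11100000, payload 0000 (4 bits).
Byte 2: 0xBD = 10111101 (10xxxxxx ✓), payload 111101.
Byte 3: 0x83 = 10000011 (10xxxxxx ✓), payload 000011.
Concatenate: 0000111101000011 = 0xF43 (16 bits → U+0F43).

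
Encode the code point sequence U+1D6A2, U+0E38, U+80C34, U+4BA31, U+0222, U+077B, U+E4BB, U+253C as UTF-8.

F0 9D 9A A2 E0 B8 B8 F2 80 B0 B4 F1 8B A8 B1 C8 A2 DD BB EE 92 BB E2 94 BC

U+1D6A2: 4-byte form → F0 9D 9A A2.
U+0E38: 3-byte form → E0 B8 B8.
U+80C34: 4-byte form → F2 80 B0 B4.
U+4BA31: 4-byte form → F1 8B A8 B1.
U+0222: 2-byte form → C8 A2.
U+077B: 2-byte form → DD BB.
U+E4BB: 3-byte form → EE 92 BB.
U+253C: 3-byte form → E2 94 BC.
Concatenated (25 bytes): F0 9D 9A A2 E0 B8 B8 F2 80 B0 B4 F1 8B A8 B1 C8 A2 DD BB EE 92 BB E2 94 BC.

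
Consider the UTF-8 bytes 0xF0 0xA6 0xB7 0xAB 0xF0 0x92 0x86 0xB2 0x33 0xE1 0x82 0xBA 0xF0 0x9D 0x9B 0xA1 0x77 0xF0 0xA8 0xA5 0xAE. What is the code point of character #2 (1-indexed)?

U+121B2

Offset 0: leading byte 0xF0 = 11110000 → 4-byte char #1 = F0 A6 B7 AB.
Offset 4: leading byte 0xF0 = 11110000 → 4-byte char #2 = F0 92 86 B2.
Leading byte 0xF0 = 11110000 matches 11110xxx → 4-byte sequence.
Byte 1: 0xF0 = 11110000, payload 000 (3 bits).
Byte 2: 0x92 = 10010010 (10xxxxxx ✓), payload 010010.
Byte 3: 0x86 = 10000110 (10xxxxxx ✓), payload 000110.
Byte 4: 0xB2 = 10110010 (10xxxxxx ✓), payload 110010.
Concatenate: 000010010000110110010 = 0x121B2 (21 bits → U+121B2).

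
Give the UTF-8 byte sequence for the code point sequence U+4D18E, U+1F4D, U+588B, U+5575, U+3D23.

F1 8D 86 8E E1 BD 8D E5 A2 8B E5 95 B5 E3 B4 A3

U+4D18E: 4-byte form → F1 8D 86 8E.
U+1F4D: 3-byte form → E1 BD 8D.
U+588B: 3-byte form → E5 A2 8B.
U+5575: 3-byte form → E5 95 B5.
U+3D23: 3-byte form → E3 B4 A3.
Concatenated (16 bytes): F1 8D 86 8E E1 BD 8D E5 A2 8B E5 95 B5 E3 B4 A3.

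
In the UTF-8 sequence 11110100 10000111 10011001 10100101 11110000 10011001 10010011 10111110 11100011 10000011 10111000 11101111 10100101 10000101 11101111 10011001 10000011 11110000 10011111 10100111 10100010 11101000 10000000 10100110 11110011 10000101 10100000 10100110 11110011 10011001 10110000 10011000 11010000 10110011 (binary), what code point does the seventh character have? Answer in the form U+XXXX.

Offset 0: leading byte 0xF4 = 11110100 → 4-byte char #1 = F4 87 99 A5.
Offset 4: leading byte 0xF0 = 11110000 → 4-byte char #2 = F0 99 93 BE.
Offset 8: leading byte 0xE3 = 11100011 → 3-byte char #3 = E3 83 B8.
Offset 11: leading byte 0xEF = 11101111 → 3-byte char #4 = EF A5 85.
Offset 14: leading byte 0xEF = 11101111 → 3-byte char #5 = EF 99 83.
Offset 17: leading byte 0xF0 = 11110000 → 4-byte char #6 = F0 9F A7 A2.
Offset 21: leading byte 0xE8 = 11101000 → 3-byte char #7 = E8 80 A6.
Leading byte 0xE8 = 11101000 matches 1110xxxx → 3-byte sequence.
Byte 1: 0xE8 = 11101000, payload 1000 (4 bits).
Byte 2: 0x80 = 10000000 (10xxxxxx ✓), payload 000000.
Byte 3: 0xA6 = 10100110 (10xxxxxx ✓), payload 100110.
Concatenate: 1000000000100110 = 0x8026 (16 bits → U+8026).

U+8026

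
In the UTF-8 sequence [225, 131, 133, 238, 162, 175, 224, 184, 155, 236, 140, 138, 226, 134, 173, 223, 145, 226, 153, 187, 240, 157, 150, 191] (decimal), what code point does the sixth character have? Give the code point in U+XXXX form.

U+07D1

Offset 0: leading byte 0xE1 = 11100001 → 3-byte char #1 = E1 83 85.
Offset 3: leading byte 0xEE = 11101110 → 3-byte char #2 = EE A2 AF.
Offset 6: leading byte 0xE0 = 11100000 → 3-byte char #3 = E0 B8 9B.
Offset 9: leading byte 0xEC = 11101100 → 3-byte char #4 = EC 8C 8A.
Offset 12: leading byte 0xE2 = 11100010 → 3-byte char #5 = E2 86 AD.
Offset 15: leading byte 0xDF = 11011111 → 2-byte char #6 = DF 91.
Leading byte 0xDF = 11011111 matches 110xxxxx → 2-byte sequence.
Byte 1: 0xDF = 11011111, payload 11111 (5 bits).
Byte 2: 0x91 = 10010001 (10xxxxxx ✓), payload 010001.
Concatenate: 11111010001 = 0x7D1 (11 bits → U+07D1).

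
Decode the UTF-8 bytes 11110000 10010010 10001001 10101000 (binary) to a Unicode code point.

Leading byte 0xF0 = 11110000 matches 11110xxx → 4-byte sequence.
Byte 1: 0xF0 = 11110000, payload 000 (3 bits).
Byte 2: 0x92 = 10010010 (10xxxxxx ✓), payload 010010.
Byte 3: 0x89 = 10001001 (10xxxxxx ✓), payload 001001.
Byte 4: 0xA8 = 10101000 (10xxxxxx ✓), payload 101000.
Concatenate: 000010010001001101000 = 0x12268 (21 bits → U+12268).

U+12268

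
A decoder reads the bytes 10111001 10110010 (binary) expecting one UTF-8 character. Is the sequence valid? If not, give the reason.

Byte 0xB9 = 10111001 has the form 10xxxxxx — a continuation byte — but there is no preceding leading byte.

invalid (continuation byte with no leading byte)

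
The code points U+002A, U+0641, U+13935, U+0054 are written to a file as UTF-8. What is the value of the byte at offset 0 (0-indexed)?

U+002A → 1-byte form 2A at offsets 0–0.
Offset 0 falls in char 1's range; it's byte 1 of 2A = 0x2A.

0x2A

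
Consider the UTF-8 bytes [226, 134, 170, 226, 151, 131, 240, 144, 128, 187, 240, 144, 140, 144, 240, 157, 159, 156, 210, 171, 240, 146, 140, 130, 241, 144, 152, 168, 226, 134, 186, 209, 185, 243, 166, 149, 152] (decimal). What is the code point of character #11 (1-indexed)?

Offset 0: leading byte 0xE2 = 11100010 → 3-byte char #1 = E2 86 AA.
Offset 3: leading byte 0xE2 = 11100010 → 3-byte char #2 = E2 97 83.
Offset 6: leading byte 0xF0 = 11110000 → 4-byte char #3 = F0 90 80 BB.
Offset 10: leading byte 0xF0 = 11110000 → 4-byte char #4 = F0 90 8C 90.
Offset 14: leading byte 0xF0 = 11110000 → 4-byte char #5 = F0 9D 9F 9C.
Offset 18: leading byte 0xD2 = 11010010 → 2-byte char #6 = D2 AB.
Offset 20: leading byte 0xF0 = 11110000 → 4-byte char #7 = F0 92 8C 82.
Offset 24: leading byte 0xF1 = 11110001 → 4-byte char #8 = F1 90 98 A8.
Offset 28: leading byte 0xE2 = 11100010 → 3-byte char #9 = E2 86 BA.
Offset 31: leading byte 0xD1 = 11010001 → 2-byte char #10 = D1 B9.
Offset 33: leading byte 0xF3 = 11110011 → 4-byte char #11 = F3 A6 95 98.
Leading byte 0xF3 = 11110011 matches 11110xxx → 4-byte sequence.
Byte 1: 0xF3 = 11110011, payload 011 (3 bits).
Byte 2: 0xA6 = 10100110 (10xxxxxx ✓), payload 100110.
Byte 3: 0x95 = 10010101 (10xxxxxx ✓), payload 010101.
Byte 4: 0x98 = 10011000 (10xxxxxx ✓), payload 011000.
Concatenate: 011100110010101011000 = 0xE6558 (21 bits → U+E6558).

U+E6558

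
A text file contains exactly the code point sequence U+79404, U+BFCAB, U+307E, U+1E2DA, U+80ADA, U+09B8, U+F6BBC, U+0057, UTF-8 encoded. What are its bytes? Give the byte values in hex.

U+79404: 4-byte form → F1 B9 90 84.
U+BFCAB: 4-byte form → F2 BF B2 AB.
U+307E: 3-byte form → E3 81 BE.
U+1E2DA: 4-byte form → F0 9E 8B 9A.
U+80ADA: 4-byte form → F2 80 AB 9A.
U+09B8: 3-byte form → E0 A6 B8.
U+F6BBC: 4-byte form → F3 B6 AE BC.
U+0057: 1-byte form → 57.
Concatenated (27 bytes): F1 B9 90 84 F2 BF B2 AB E3 81 BE F0 9E 8B 9A F2 80 AB 9A E0 A6 B8 F3 B6 AE BC 57.

F1 B9 90 84 F2 BF B2 AB E3 81 BE F0 9E 8B 9A F2 80 AB 9A E0 A6 B8 F3 B6 AE BC 57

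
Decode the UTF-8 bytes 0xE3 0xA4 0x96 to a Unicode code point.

U+3916

Leading byte 0xE3 = 11100011 matches 1110xxxx → 3-byte sequence.
Byte 1: 0xE3 = 11100011, payload 0011 (4 bits).
Byte 2: 0xA4 = 10100100 (10xxxxxx ✓), payload 100100.
Byte 3: 0x96 = 10010110 (10xxxxxx ✓), payload 010110.
Concatenate: 0011100100010110 = 0x3916 (16 bits → U+3916).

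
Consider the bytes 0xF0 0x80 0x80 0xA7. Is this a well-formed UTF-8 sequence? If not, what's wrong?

Leading byte 0xF0 = 11110000 → 4-byte form.
Continuation bytes all match 10xxxxxx. Payload decodes to 0x27.
But 0x27 < 0x10000, the minimum for a 4-byte sequence — this is an overlong encoding.

invalid (overlong encoding)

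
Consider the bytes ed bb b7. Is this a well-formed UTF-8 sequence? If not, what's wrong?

invalid (encodes a surrogate (U+D800–U+DFFF))

Structurally a 3-byte sequence; payload = 0xDEF7.
But 0xDEF7 is in U+D800–U+DFFF, the surrogate range. Surrogates are not Unicode scalar values and are forbidden in UTF-8.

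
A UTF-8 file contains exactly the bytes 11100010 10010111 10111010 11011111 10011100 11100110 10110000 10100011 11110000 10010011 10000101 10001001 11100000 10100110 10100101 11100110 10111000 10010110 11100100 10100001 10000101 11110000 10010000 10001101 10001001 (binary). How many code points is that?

Byte at offset 0: 0xE2 = 11100010 → 3-byte char (#1). Advance 3.
Byte at offset 3: 0xDF = 11011111 → 2-byte char (#2). Advance 2.
Byte at offset 5: 0xE6 = 11100110 → 3-byte char (#3). Advance 3.
Byte at offset 8: 0xF0 = 11110000 → 4-byte char (#4). Advance 4.
Byte at offset 12: 0xE0 = 11100000 → 3-byte char (#5). Advance 3.
Byte at offset 15: 0xE6 = 11100110 → 3-byte char (#6). Advance 3.
Byte at offset 18: 0xE4 = 11100100 → 3-byte char (#7). Advance 3.
Byte at offset 21: 0xF0 = 11110000 → 4-byte char (#8). Advance 4.
Reached end at offset 25 after 8 code points.

8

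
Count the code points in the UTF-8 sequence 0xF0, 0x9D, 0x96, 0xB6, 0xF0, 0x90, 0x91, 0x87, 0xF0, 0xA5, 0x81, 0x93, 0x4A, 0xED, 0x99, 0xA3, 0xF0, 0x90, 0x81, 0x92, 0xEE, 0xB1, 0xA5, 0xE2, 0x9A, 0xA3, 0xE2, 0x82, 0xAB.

9

Byte at offset 0: 0xF0 = 11110000 → 4-byte char (#1). Advance 4.
Byte at offset 4: 0xF0 = 11110000 → 4-byte char (#2). Advance 4.
Byte at offset 8: 0xF0 = 11110000 → 4-byte char (#3). Advance 4.
Byte at offset 12: 0x4A = 01001010 → 1-byte char (#4). Advance 1.
Byte at offset 13: 0xED = 11101101 → 3-byte char (#5). Advance 3.
Byte at offset 16: 0xF0 = 11110000 → 4-byte char (#6). Advance 4.
Byte at offset 20: 0xEE = 11101110 → 3-byte char (#7). Advance 3.
Byte at offset 23: 0xE2 = 11100010 → 3-byte char (#8). Advance 3.
Byte at offset 26: 0xE2 = 11100010 → 3-byte char (#9). Advance 3.
Reached end at offset 29 after 9 code points.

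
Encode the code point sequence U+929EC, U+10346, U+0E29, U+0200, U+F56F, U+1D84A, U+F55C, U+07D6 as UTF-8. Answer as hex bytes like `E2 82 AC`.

F2 92 A7 AC F0 90 8D 86 E0 B8 A9 C8 80 EF 95 AF F0 9D A1 8A EF 95 9C DF 96

U+929EC: 4-byte form → F2 92 A7 AC.
U+10346: 4-byte form → F0 90 8D 86.
U+0E29: 3-byte form → E0 B8 A9.
U+0200: 2-byte form → C8 80.
U+F56F: 3-byte form → EF 95 AF.
U+1D84A: 4-byte form → F0 9D A1 8A.
U+F55C: 3-byte form → EF 95 9C.
U+07D6: 2-byte form → DF 96.
Concatenated (25 bytes): F2 92 A7 AC F0 90 8D 86 E0 B8 A9 C8 80 EF 95 AF F0 9D A1 8A EF 95 9C DF 96.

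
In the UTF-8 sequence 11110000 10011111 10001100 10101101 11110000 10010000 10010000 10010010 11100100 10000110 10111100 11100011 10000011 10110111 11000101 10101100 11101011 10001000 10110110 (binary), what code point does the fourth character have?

U+30F7

Offset 0: leading byte 0xF0 = 11110000 → 4-byte char #1 = F0 9F 8C AD.
Offset 4: leading byte 0xF0 = 11110000 → 4-byte char #2 = F0 90 90 92.
Offset 8: leading byte 0xE4 = 11100100 → 3-byte char #3 = E4 86 BC.
Offset 11: leading byte 0xE3 = 11100011 → 3-byte char #4 = E3 83 B7.
Leading byte 0xE3 = 11100011 matches 1110xxxx → 3-byte sequence.
Byte 1: 0xE3 = 11100011, payload 0011 (4 bits).
Byte 2: 0x83 = 10000011 (10xxxxxx ✓), payload 000011.
Byte 3: 0xB7 = 10110111 (10xxxxxx ✓), payload 110111.
Concatenate: 0011000011110111 = 0x30F7 (16 bits → U+30F7).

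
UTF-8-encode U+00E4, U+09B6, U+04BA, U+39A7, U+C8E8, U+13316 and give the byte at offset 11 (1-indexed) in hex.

0xEC

1-indexed offset 11 is 0-indexed offset 10.
U+00E4 → 2-byte form C3 A4 at offsets 0–1.
U+09B6 → 3-byte form E0 A6 B6 at offsets 2–4.
U+04BA → 2-byte form D2 BA at offsets 5–6.
U+39A7 → 3-byte form E3 A6 A7 at offsets 7–9.
U+C8E8 → 3-byte form EC A3 A8 at offsets 10–12.
Offset 10 falls in char 5's range; it's byte 1 of EC A3 A8 = 0xEC.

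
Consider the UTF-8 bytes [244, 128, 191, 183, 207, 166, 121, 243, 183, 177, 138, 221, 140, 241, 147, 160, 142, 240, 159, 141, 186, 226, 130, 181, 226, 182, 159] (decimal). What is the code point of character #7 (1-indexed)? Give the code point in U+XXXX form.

Offset 0: leading byte 0xF4 = 11110100 → 4-byte char #1 = F4 80 BF B7.
Offset 4: leading byte 0xCF = 11001111 → 2-byte char #2 = CF A6.
Offset 6: leading byte 0x79 = 01111001 → 1-byte char #3 = 79.
Offset 7: leading byte 0xF3 = 11110011 → 4-byte char #4 = F3 B7 B1 8A.
Offset 11: leading byte 0xDD = 11011101 → 2-byte char #5 = DD 8C.
Offset 13: leading byte 0xF1 = 11110001 → 4-byte char #6 = F1 93 A0 8E.
Offset 17: leading byte 0xF0 = 11110000 → 4-byte char #7 = F0 9F 8D BA.
Leading byte 0xF0 = 11110000 matches 11110xxx → 4-byte sequence.
Byte 1: 0xF0 = 11110000, payload 000 (3 bits).
Byte 2: 0x9F = 10011111 (10xxxxxx ✓), payload 011111.
Byte 3: 0x8D = 10001101 (10xxxxxx ✓), payload 001101.
Byte 4: 0xBA = 10111010 (10xxxxxx ✓), payload 111010.
Concatenate: 000011111001101111010 = 0x1F37A (21 bits → U+1F37A).

U+1F37A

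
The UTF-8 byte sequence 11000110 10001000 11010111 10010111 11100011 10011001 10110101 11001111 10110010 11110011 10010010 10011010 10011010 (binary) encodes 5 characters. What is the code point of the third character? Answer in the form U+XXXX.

U+3675

Offset 0: leading byte 0xC6 = 11000110 → 2-byte char #1 = C6 88.
Offset 2: leading byte 0xD7 = 11010111 → 2-byte char #2 = D7 97.
Offset 4: leading byte 0xE3 = 11100011 → 3-byte char #3 = E3 99 B5.
Leading byte 0xE3 = 11100011 matches 1110xxxx → 3-byte sequence.
Byte 1: 0xE3 = 11100011, payload 0011 (4 bits).
Byte 2: 0x99 = 10011001 (10xxxxxx ✓), payload 011001.
Byte 3: 0xB5 = 10110101 (10xxxxxx ✓), payload 110101.
Concatenate: 0011011001110101 = 0x3675 (16 bits → U+3675).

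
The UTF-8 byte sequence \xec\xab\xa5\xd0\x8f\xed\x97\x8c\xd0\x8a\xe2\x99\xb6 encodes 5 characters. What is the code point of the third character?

U+D5CC

Offset 0: leading byte 0xEC = 11101100 → 3-byte char #1 = EC AB A5.
Offset 3: leading byte 0xD0 = 11010000 → 2-byte char #2 = D0 8F.
Offset 5: leading byte 0xED = 11101101 → 3-byte char #3 = ED 97 8C.
Leading byte 0xED = 11101101 matches 1110xxxx → 3-byte sequence.
Byte 1: 0xED = 11101101, payload 1101 (4 bits).
Byte 2: 0x97 = 10010111 (10xxxxxx ✓), payload 010111.
Byte 3: 0x8C = 10001100 (10xxxxxx ✓), payload 001100.
Concatenate: 1101010111001100 = 0xD5CC (16 bits → U+D5CC).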